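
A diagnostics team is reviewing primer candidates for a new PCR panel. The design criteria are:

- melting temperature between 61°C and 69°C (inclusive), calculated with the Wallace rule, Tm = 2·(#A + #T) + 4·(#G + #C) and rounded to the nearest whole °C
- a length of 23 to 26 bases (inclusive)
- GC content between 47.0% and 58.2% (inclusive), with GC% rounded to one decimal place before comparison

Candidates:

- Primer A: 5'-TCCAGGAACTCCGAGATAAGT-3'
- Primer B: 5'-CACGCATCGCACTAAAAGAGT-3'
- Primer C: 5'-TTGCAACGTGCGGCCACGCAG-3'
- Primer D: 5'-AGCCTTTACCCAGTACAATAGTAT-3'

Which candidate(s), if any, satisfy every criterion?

None of the candidates satisfy all criteria.

Primer A (21 nt, A=7 T=4 G=5 C=5): Tm = 2·11 + 4·10 = 62°C ✓; length 21, outside 23–26 ✗; GC 10/21 = 47.6% ✓ — fails.
Primer B (21 nt, A=8 T=3 G=4 C=6): Tm = 2·11 + 4·10 = 62°C ✓; length 21, outside 23–26 ✗; GC 10/21 = 47.6% ✓ — fails.
Primer C (21 nt, A=4 T=3 G=7 C=7): Tm = 2·7 + 4·14 = 70°C, outside 61–69°C ✗; length 21, outside 23–26 ✗; GC 14/21 = 66.7%, outside 47.0–58.2% ✗ — fails.
Primer D (24 nt, A=8 T=7 G=3 C=6): Tm = 2·15 + 4·9 = 66°C ✓; length 24 ✓; GC 9/24 = 37.5%, outside 47.0–58.2% ✗ — fails.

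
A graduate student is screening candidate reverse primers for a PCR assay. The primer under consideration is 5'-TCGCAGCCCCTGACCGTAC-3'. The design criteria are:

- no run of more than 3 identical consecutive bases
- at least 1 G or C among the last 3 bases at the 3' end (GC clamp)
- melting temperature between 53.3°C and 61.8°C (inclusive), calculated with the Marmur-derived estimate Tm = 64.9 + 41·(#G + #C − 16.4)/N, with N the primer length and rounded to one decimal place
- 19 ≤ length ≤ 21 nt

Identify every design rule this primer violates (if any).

Fails: homopolymer run.

Base counts: A=3, T=3, G=4, C=9 (length 19).
homopolymer run: longest run = 4, exceeds 3 ✗
GC clamp: 3' end TAC has 1 G/C ✓
Tm: Tm = 64.9 + 41·(13 − 16.4)/19 = 57.6°C ✓
length: length 19 ✓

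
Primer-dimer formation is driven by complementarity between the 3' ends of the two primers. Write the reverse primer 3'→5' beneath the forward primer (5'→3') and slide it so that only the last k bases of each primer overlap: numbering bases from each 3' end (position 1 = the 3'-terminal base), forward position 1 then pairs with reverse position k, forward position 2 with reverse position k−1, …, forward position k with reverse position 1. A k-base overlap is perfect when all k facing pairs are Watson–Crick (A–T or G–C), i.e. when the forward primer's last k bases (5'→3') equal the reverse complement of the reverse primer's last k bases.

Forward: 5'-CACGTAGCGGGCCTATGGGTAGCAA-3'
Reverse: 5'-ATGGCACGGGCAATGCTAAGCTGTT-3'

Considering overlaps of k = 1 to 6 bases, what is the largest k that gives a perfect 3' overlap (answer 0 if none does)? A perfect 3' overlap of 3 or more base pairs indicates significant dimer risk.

Last 6 bases (5'→3') — forward …TAGCAA, reverse …GCTGTT.
Reverse complement of the reverse primer's last 6 bases: AACAGC; its first k bases are the reverse complement of the reverse primer's last k bases, so a perfect k-base overlap needs the forward primer's last k bases to equal them.
Comparing (forward last k vs required): k=1: A vs A ✓; k=2: AA vs AA ✓; k=3: CAA vs AAC ✗; k=4: GCAA vs AACA ✗; k=5: AGCAA vs AACAG ✗; k=6: TAGCAA vs AACAGC ✗.
Perfect overlaps at k = 1, 2; the largest is 2.

Longest perfect overlap: 2 complementary base pairs; below the dimer-risk threshold (threshold 3).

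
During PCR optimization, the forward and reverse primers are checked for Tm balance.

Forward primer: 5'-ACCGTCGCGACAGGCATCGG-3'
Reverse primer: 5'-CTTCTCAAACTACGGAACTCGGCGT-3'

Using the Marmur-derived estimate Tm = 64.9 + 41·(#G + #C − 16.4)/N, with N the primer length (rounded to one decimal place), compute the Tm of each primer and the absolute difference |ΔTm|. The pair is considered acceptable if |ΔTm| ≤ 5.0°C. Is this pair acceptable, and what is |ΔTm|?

|ΔTm| = 0.7°C; the pair is acceptable.

Forward: G+C = 14, N = 20 → Tm = 64.9 + 41·(14 − 16.4)/20 = 60.0°C.
Reverse: G+C = 13, N = 25 → Tm = 64.9 + 41·(13 − 16.4)/25 = 59.3°C.
|ΔTm| = |60.0 − 59.3| = 0.7°C, ≤ 5.0°C.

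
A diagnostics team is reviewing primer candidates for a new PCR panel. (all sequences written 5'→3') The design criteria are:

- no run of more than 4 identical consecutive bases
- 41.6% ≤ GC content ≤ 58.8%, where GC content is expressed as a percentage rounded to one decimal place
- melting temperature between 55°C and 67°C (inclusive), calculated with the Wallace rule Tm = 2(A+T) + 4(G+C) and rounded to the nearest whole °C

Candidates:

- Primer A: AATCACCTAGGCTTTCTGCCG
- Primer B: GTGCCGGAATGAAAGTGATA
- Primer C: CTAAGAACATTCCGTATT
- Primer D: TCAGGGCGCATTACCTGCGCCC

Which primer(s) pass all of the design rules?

Primer A and Primer B.

Primer A (21 nt, A=4 T=6 G=4 C=7): longest run = 3 ✓; GC 11/21 = 52.4% ✓; Tm = 2·10 + 4·11 = 64°C ✓ — passes.
Primer B (20 nt, A=7 T=4 G=7 C=2): longest run = 3 ✓; GC 9/20 = 45.0% ✓; Tm = 2·11 + 4·9 = 58°C ✓ — passes.
Primer C (18 nt, A=6 T=6 G=2 C=4): longest run = 2 ✓; GC 6/18 = 33.3%, outside 41.6–58.8% ✗; Tm = 2·12 + 4·6 = 48°C, outside 55–67°C ✗ — fails.
Primer D (22 nt, A=3 T=4 G=6 C=9): longest run = 3 ✓; GC 15/22 = 68.2%, outside 41.6–58.8% ✗; Tm = 2·7 + 4·15 = 74°C, outside 55–67°C ✗ — fails.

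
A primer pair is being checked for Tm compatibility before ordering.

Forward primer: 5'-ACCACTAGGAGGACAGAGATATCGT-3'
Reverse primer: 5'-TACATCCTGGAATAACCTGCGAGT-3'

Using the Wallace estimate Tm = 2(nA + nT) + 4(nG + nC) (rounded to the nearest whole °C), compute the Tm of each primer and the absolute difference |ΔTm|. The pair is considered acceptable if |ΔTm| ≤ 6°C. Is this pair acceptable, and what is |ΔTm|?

|ΔTm| = 4°C; the pair is acceptable.

Forward: A=9 T=4 G=7 C=5 → Tm = 2·13 + 4·12 = 74°C.
Reverse: A=7 T=6 G=5 C=6 → Tm = 2·13 + 4·11 = 70°C.
|ΔTm| = |74 − 70| = 4°C, ≤ 6°C.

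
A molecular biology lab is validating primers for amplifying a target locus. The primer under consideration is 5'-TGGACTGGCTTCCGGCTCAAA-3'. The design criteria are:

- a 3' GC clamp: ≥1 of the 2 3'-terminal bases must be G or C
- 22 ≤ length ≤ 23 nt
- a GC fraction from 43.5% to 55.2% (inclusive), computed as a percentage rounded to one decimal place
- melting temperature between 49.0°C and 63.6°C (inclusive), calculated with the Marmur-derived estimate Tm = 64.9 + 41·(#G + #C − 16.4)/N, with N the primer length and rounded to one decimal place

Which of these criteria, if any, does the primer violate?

Fails: GC clamp, length, GC content.

Base counts: A=4, T=5, G=6, C=6 (length 21).
GC clamp: 3' end AA has 0 G/C, need ≥1 ✗
length: length 21, outside 22–23 ✗
GC content: GC 12/21 = 57.1%, outside 43.5–55.2% ✗
Tm: Tm = 64.9 + 41·(12 − 16.4)/21 = 56.3°C ✓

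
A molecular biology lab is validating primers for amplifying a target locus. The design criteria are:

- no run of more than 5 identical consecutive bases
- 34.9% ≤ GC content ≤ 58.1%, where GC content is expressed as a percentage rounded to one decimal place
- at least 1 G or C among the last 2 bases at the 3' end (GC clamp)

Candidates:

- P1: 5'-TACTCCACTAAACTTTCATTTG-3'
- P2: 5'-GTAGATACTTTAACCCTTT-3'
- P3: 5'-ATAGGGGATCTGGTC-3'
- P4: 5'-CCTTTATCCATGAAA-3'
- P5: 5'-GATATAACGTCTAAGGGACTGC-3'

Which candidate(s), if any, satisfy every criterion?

P3 and P5.

P1 (22 nt, A=6 T=9 G=1 C=6): longest run = 3 ✓; GC 7/22 = 31.8%, outside 34.9–58.1% ✗; 3' end TG has 1 G/C ✓ — fails.
P2 (19 nt, A=5 T=8 G=2 C=4): longest run = 3 ✓; GC 6/19 = 31.6%, outside 34.9–58.1% ✗; 3' end TT has 0 G/C, need ≥1 ✗ — fails.
P3 (15 nt, A=3 T=4 G=6 C=2): longest run = 4 ✓; GC 8/15 = 53.3% ✓; 3' end TC has 1 G/C ✓ — passes.
P4 (15 nt, A=5 T=5 G=1 C=4): longest run = 3 ✓; GC 5/15 = 33.3%, outside 34.9–58.1% ✗; 3' end AA has 0 G/C, need ≥1 ✗ — fails.
P5 (22 nt, A=7 T=5 G=6 C=4): longest run = 3 ✓; GC 10/22 = 45.5% ✓; 3' end GC has 2 G/C ✓ — passes.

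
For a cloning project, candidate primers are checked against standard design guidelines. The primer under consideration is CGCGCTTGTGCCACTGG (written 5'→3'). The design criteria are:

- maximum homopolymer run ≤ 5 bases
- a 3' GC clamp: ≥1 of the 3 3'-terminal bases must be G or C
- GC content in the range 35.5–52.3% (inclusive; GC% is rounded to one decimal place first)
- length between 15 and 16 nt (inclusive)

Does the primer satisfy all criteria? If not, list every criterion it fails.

Fails: GC content, length.

Base counts: A=1, T=4, G=6, C=6 (length 17).
homopolymer run: longest run = 2 ✓
GC clamp: 3' end TGG has 2 G/C ✓
GC content: GC 12/17 = 70.6%, outside 35.5–52.3% ✗
length: length 17, outside 15–16 ✗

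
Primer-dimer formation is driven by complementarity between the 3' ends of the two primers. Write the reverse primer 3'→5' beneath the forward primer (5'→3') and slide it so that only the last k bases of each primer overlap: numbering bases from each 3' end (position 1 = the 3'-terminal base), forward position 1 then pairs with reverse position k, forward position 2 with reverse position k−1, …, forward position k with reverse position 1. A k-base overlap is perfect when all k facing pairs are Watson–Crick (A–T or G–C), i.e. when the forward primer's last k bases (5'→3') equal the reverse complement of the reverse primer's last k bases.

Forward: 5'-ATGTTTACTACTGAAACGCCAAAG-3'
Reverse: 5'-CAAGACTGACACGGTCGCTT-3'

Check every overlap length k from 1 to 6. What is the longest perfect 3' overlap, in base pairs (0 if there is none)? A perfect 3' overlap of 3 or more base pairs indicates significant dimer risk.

Longest perfect overlap: 3 complementary base pairs; significant dimer risk (threshold 3).

Last 6 bases (5'→3') — forward …CCAAAG, reverse …TCGCTT.
Reverse complement of the reverse primer's last 6 bases: AAGCGA; its first k bases are the reverse complement of the reverse primer's last k bases, so a perfect k-base overlap needs the forward primer's last k bases to equal them.
Comparing (forward last k vs required): k=1: G vs A ✗; k=2: AG vs AA ✗; k=3: AAG vs AAG ✓; k=4: AAAG vs AAGC ✗; k=5: CAAAG vs AAGCG ✗; k=6: CCAAAG vs AAGCGA ✗.
Only k = 3 is perfect, so the longest perfect 3' overlap is 3.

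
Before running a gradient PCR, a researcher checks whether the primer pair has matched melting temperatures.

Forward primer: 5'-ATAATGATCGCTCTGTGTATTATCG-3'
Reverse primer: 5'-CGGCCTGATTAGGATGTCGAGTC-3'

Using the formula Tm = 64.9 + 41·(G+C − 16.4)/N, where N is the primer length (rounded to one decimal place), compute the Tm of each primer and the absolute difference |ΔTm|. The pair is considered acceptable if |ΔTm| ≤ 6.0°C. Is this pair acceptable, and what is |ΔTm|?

Forward: G+C = 9, N = 25 → Tm = 64.9 + 41·(9 − 16.4)/25 = 52.8°C.
Reverse: G+C = 13, N = 23 → Tm = 64.9 + 41·(13 − 16.4)/23 = 58.8°C.
|ΔTm| = |52.8 − 58.8| = 6.0°C, ≤ 6.0°C.

|ΔTm| = 6.0°C; the pair is acceptable.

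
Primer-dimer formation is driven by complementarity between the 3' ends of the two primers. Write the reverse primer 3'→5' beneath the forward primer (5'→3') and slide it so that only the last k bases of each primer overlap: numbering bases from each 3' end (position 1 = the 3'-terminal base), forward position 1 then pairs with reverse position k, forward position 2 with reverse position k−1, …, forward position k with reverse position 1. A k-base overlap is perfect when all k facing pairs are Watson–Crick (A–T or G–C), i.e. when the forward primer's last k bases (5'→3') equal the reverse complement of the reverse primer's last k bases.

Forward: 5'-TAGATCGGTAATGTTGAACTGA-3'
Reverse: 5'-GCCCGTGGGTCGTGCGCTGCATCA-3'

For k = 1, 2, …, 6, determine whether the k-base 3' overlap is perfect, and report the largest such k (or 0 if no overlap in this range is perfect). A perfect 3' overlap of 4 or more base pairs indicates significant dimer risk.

Last 6 bases (5'→3') — forward …AACTGA, reverse …GCATCA.
Reverse complement of the reverse primer's last 6 bases: TGATGC; its first k bases are the reverse complement of the reverse primer's last k bases, so a perfect k-base overlap needs the forward primer's last k bases to equal them.
Comparing (forward last k vs required): k=1: A vs T ✗; k=2: GA vs TG ✗; k=3: TGA vs TGA ✓; k=4: CTGA vs TGAT ✗; k=5: ACTGA vs TGATG ✗; k=6: AACTGA vs TGATGC ✗.
Only k = 3 is perfect, so the longest perfect 3' overlap is 3.

Longest perfect overlap: 3 complementary base pairs; below the dimer-risk threshold (threshold 4).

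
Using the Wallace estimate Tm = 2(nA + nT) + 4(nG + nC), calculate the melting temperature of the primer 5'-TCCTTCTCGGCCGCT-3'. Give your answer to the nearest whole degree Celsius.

50°C

Base counts: A=0, T=5, G=3, C=7 (length 15).
Tm = 2·(0+5) + 4·(3+7) = 2·5 + 4·10 = 10 + 40 = 50°C.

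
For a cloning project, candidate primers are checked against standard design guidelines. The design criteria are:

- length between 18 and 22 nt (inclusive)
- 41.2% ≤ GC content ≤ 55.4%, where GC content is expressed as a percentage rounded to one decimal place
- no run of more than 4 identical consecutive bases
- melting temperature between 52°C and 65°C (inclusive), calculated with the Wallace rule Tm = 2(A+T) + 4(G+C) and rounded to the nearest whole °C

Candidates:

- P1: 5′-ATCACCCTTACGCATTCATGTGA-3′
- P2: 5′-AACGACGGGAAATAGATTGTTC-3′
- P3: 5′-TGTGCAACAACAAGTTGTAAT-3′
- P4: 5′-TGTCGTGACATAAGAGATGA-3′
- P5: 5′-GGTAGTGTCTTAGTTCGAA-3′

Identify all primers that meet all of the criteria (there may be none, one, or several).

P1 (23 nt, A=6 T=7 G=3 C=7): length 23, outside 18–22 ✗; GC 10/23 = 43.5% ✓; longest run = 3 ✓; Tm = 2·13 + 4·10 = 66°C, outside 52–65°C ✗ — fails.
P2 (22 nt, A=8 T=5 G=6 C=3): length 22 ✓; GC 9/22 = 40.9%, outside 41.2–55.4% ✗; longest run = 3 ✓; Tm = 2·13 + 4·9 = 62°C ✓ — fails.
P3 (21 nt, A=8 T=6 G=4 C=3): length 21 ✓; GC 7/21 = 33.3%, outside 41.2–55.4% ✗; longest run = 2 ✓; Tm = 2·14 + 4·7 = 56°C ✓ — fails.
P4 (20 nt, A=7 T=5 G=6 C=2): length 20 ✓; GC 8/20 = 40.0%, outside 41.2–55.4% ✗; longest run = 2 ✓; Tm = 2·12 + 4·8 = 56°C ✓ — fails.
P5 (19 nt, A=4 T=7 G=6 C=2): length 19 ✓; GC 8/19 = 42.1% ✓; longest run = 2 ✓; Tm = 2·11 + 4·8 = 54°C ✓ — passes.

P5 only.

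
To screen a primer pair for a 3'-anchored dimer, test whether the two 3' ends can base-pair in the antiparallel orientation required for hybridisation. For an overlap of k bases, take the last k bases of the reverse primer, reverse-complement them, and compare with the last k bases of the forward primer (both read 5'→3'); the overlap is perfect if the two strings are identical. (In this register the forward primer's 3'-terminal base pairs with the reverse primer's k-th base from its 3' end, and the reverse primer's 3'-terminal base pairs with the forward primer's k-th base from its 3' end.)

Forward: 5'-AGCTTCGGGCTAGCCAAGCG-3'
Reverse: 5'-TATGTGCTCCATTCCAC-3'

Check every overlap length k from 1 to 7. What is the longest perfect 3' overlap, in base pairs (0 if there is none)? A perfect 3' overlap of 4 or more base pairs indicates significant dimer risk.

Longest perfect overlap: 1 complementary base pair; below the dimer-risk threshold (threshold 4).

Last 7 bases (5'→3') — forward …CCAAGCG, reverse …ATTCCAC.
Reverse complement of the reverse primer's last 7 bases: GTGGAAT; its first k bases are the reverse complement of the reverse primer's last k bases, so a perfect k-base overlap needs the forward primer's last k bases to equal them.
Comparing (forward last k vs required): k=1: G vs G ✓; k=2: CG vs GT ✗; k=3: GCG vs GTG ✗; k=4: AGCG vs GTGG ✗; k=5: AAGCG vs GTGGA ✗; k=6: CAAGCG vs GTGGAA ✗; k=7: CCAAGCG vs GTGGAAT ✗.
Only k = 1 is perfect, so the longest perfect 3' overlap is 1.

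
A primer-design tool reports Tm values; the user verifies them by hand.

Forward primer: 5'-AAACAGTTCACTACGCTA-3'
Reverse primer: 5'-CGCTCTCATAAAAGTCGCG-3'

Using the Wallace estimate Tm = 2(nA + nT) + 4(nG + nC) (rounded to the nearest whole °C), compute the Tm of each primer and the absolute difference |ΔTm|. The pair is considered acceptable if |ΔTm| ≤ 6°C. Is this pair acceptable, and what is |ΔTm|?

|ΔTm| = 8°C; the pair is not acceptable.

Forward: A=7 T=4 G=2 C=5 → Tm = 2·11 + 4·7 = 50°C.
Reverse: A=5 T=4 G=4 C=6 → Tm = 2·9 + 4·10 = 58°C.
|ΔTm| = |50 − 58| = 8°C, > 6°C.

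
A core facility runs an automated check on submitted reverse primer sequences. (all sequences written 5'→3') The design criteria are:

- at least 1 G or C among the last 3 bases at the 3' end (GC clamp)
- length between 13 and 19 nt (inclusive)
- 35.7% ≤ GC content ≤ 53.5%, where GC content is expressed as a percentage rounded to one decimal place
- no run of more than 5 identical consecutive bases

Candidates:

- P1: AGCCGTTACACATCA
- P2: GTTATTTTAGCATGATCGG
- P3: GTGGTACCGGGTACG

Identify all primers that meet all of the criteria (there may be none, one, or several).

P1 (15 nt, A=5 T=3 G=2 C=5): 3' end TCA has 1 G/C ✓; length 15 ✓; GC 7/15 = 46.7% ✓; longest run = 2 ✓ — passes.
P2 (19 nt, A=4 T=8 G=5 C=2): 3' end CGG has 3 G/C ✓; length 19 ✓; GC 7/19 = 36.8% ✓; longest run = 4 ✓ — passes.
P3 (15 nt, A=2 T=3 G=7 C=3): 3' end ACG has 2 G/C ✓; length 15 ✓; GC 10/15 = 66.7%, outside 35.7–53.5% ✗; longest run = 3 ✓ — fails.

P1 and P2.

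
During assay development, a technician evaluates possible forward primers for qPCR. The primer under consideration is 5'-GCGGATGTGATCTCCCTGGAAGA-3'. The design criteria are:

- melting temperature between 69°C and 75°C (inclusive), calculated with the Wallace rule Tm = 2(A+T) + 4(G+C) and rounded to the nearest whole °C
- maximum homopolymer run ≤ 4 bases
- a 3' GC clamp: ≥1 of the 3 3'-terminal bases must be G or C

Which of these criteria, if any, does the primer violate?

Meets all criteria.

Base counts: A=5, T=5, G=8, C=5 (length 23).
Tm: Tm = 2·10 + 4·13 = 72°C ✓
homopolymer run: longest run = 3 ✓
GC clamp: 3' end AGA has 1 G/C ✓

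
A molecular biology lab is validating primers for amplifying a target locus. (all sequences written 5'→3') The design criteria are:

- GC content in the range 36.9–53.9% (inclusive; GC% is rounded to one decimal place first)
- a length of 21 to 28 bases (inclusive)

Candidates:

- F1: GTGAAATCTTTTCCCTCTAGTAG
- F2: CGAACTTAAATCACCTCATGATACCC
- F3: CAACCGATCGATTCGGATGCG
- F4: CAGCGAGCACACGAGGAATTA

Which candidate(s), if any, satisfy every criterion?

F1 (23 nt, A=5 T=9 G=4 C=5): GC 9/23 = 39.1% ✓; length 23 ✓ — passes.
F2 (26 nt, A=9 T=6 G=2 C=9): GC 11/26 = 42.3% ✓; length 26 ✓ — passes.
F3 (21 nt, A=5 T=4 G=6 C=6): GC 12/21 = 57.1%, outside 36.9–53.9% ✗; length 21 ✓ — fails.
F4 (21 nt, A=8 T=2 G=6 C=5): GC 11/21 = 52.4% ✓; length 21 ✓ — passes.

F1, F2 and F4.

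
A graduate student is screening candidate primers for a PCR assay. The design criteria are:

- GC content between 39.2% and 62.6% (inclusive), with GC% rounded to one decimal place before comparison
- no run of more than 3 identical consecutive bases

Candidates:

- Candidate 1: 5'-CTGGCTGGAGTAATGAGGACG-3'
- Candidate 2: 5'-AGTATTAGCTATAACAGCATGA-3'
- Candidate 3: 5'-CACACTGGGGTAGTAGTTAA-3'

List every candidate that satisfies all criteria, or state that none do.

Candidate 1 only.

Candidate 1 (21 nt, A=5 T=4 G=9 C=3): GC 12/21 = 57.1% ✓; longest run = 2 ✓ — passes.
Candidate 2 (22 nt, A=9 T=6 G=4 C=3): GC 7/22 = 31.8%, outside 39.2–62.6% ✗; longest run = 2 ✓ — fails.
Candidate 3 (20 nt, A=6 T=5 G=6 C=3): GC 9/20 = 45.0% ✓; longest run = 4, exceeds 3 ✗ — fails.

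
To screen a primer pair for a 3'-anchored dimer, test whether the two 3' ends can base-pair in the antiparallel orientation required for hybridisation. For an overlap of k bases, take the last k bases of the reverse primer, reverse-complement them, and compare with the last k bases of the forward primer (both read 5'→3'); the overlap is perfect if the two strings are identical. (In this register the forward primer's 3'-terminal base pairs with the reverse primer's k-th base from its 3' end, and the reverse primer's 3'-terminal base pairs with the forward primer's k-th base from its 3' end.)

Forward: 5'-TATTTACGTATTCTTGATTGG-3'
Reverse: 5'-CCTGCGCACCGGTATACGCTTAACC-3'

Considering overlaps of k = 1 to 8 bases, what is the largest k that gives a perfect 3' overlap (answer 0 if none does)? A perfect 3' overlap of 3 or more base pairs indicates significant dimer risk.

Last 8 bases (5'→3') — forward …TTGATTGG, reverse …GCTTAACC.
Reverse complement of the reverse primer's last 8 bases: GGTTAAGC; its first k bases are the reverse complement of the reverse primer's last k bases, so a perfect k-base overlap needs the forward primer's last k bases to equal them.
Comparing (forward last k vs required): k=1: G vs G ✓; k=2: GG vs GG ✓; k=3: TGG vs GGT ✗; k=4: TTGG vs GGTT ✗; k=5: ATTGG vs GGTTA ✗; k=6: GATTGG vs GGTTAA ✗; k=7: TGATTGG vs GGTTAAG ✗; k=8: TTGATTGG vs GGTTAAGC ✗.
Perfect overlaps at k = 1, 2; the largest is 2.

Longest perfect overlap: 2 complementary base pairs; below the dimer-risk threshold (threshold 3).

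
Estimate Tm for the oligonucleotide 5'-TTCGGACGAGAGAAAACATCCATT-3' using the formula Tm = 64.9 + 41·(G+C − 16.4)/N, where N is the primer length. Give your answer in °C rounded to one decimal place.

Base counts: A=9, T=5, G=5, C=5; G+C = 10, N = 24.
Tm = 64.9 + 41·(10 − 16.4)/24 = 64.9 + -262.40/24 = 54.0°C.

54.0°C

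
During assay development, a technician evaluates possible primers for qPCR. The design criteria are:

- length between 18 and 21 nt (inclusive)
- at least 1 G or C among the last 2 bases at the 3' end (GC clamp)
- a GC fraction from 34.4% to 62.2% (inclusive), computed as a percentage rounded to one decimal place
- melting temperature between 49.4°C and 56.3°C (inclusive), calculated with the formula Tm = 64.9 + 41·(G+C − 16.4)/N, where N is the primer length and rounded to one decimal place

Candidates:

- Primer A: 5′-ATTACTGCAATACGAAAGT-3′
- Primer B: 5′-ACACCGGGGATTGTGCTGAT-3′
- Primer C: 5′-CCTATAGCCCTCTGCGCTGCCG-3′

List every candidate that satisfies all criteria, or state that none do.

Primer A (19 nt, A=8 T=5 G=3 C=3): length 19 ✓; 3' end GT has 1 G/C ✓; GC 6/19 = 31.6%, outside 34.4–62.2% ✗; Tm = 64.9 + 41·(6 − 16.4)/19 = 42.5°C, outside 49.4–56.3°C ✗ — fails.
Primer B (20 nt, A=4 T=5 G=7 C=4): length 20 ✓; 3' end AT has 0 G/C, need ≥1 ✗; GC 11/20 = 55.0% ✓; Tm = 64.9 + 41·(11 − 16.4)/20 = 53.8°C ✓ — fails.
Primer C (22 nt, A=2 T=5 G=5 C=10): length 22, outside 18–21 ✗; 3' end CG has 2 G/C ✓; GC 15/22 = 68.2%, outside 34.4–62.2% ✗; Tm = 64.9 + 41·(15 − 16.4)/22 = 62.3°C, outside 49.4–56.3°C ✗ — fails.

None of the candidates satisfy all criteria.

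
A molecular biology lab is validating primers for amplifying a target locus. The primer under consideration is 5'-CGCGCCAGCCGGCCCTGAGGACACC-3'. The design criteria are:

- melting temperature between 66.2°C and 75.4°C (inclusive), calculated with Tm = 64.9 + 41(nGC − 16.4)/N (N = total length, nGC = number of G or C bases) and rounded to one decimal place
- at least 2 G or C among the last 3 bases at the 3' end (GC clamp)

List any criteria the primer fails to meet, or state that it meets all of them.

Meets all criteria.

Base counts: A=4, T=1, G=8, C=12 (length 25).
Tm: Tm = 64.9 + 41·(20 − 16.4)/25 = 70.8°C ✓
GC clamp: 3' end ACC has 2 G/C ✓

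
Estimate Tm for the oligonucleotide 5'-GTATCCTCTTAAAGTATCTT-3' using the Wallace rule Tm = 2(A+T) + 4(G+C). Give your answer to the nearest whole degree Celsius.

52°C

Base counts: A=5, T=9, G=2, C=4 (length 20).
Tm = 2·(5+9) + 4·(2+4) = 2·14 + 4·6 = 28 + 24 = 52°C.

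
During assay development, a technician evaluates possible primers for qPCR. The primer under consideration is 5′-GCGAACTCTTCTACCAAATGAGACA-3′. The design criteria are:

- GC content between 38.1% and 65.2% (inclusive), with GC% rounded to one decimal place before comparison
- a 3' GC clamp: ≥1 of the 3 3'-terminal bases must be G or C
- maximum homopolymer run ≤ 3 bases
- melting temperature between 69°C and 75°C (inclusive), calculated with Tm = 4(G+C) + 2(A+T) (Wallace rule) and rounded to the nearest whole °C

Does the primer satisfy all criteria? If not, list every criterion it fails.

Meets all criteria.

Base counts: A=9, T=5, G=4, C=7 (length 25).
GC content: GC 11/25 = 44.0% ✓
GC clamp: 3' end ACA has 1 G/C ✓
homopolymer run: longest run = 3 ✓
Tm: Tm = 2·14 + 4·11 = 72°C ✓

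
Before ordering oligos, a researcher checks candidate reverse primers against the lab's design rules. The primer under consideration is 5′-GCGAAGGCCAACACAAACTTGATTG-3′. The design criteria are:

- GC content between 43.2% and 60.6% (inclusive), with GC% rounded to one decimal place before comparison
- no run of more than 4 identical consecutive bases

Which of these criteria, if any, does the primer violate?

Base counts: A=9, T=4, G=6, C=6 (length 25).
GC content: GC 12/25 = 48.0% ✓
homopolymer run: longest run = 3 ✓

Meets all criteria.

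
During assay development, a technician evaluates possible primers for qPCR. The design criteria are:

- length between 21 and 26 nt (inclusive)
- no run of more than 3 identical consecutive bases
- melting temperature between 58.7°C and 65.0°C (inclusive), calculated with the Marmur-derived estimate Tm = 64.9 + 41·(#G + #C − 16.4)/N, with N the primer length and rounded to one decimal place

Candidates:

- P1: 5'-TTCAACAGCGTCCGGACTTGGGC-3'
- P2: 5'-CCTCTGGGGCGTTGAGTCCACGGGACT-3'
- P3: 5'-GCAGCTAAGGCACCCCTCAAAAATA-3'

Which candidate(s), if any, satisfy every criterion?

P1 only.

P1 (23 nt, A=4 T=5 G=7 C=7): length 23 ✓; longest run = 3 ✓; Tm = 64.9 + 41·(14 − 16.4)/23 = 60.6°C ✓ — passes.
P2 (27 nt, A=3 T=6 G=10 C=8): length 27, outside 21–26 ✗; longest run = 4, exceeds 3 ✗; Tm = 64.9 + 41·(18 − 16.4)/27 = 67.3°C, outside 58.7–65.0°C ✗ — fails.
P3 (25 nt, A=10 T=3 G=4 C=8): length 25 ✓; longest run = 5, exceeds 3 ✗; Tm = 64.9 + 41·(12 − 16.4)/25 = 57.7°C, outside 58.7–65.0°C ✗ — fails.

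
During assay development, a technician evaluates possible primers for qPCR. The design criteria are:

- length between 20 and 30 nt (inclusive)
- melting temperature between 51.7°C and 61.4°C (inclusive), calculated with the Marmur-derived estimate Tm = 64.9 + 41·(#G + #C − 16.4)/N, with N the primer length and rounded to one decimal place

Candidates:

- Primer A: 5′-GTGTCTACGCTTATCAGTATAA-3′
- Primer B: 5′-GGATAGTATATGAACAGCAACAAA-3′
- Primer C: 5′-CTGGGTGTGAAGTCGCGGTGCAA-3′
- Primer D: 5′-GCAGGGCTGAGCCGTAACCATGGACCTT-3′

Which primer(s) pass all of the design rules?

Primer C only.

Primer A (22 nt, A=6 T=8 G=4 C=4): length 22 ✓; Tm = 64.9 + 41·(8 − 16.4)/22 = 49.2°C, outside 51.7–61.4°C ✗ — fails.
Primer B (24 nt, A=12 T=4 G=5 C=3): length 24 ✓; Tm = 64.9 + 41·(8 − 16.4)/24 = 50.6°C, outside 51.7–61.4°C ✗ — fails.
Primer C (23 nt, A=4 T=5 G=10 C=4): length 23 ✓; Tm = 64.9 + 41·(14 − 16.4)/23 = 60.6°C ✓ — passes.
Primer D (28 nt, A=6 T=5 G=9 C=8): length 28 ✓; Tm = 64.9 + 41·(17 − 16.4)/28 = 65.8°C, outside 51.7–61.4°C ✗ — fails.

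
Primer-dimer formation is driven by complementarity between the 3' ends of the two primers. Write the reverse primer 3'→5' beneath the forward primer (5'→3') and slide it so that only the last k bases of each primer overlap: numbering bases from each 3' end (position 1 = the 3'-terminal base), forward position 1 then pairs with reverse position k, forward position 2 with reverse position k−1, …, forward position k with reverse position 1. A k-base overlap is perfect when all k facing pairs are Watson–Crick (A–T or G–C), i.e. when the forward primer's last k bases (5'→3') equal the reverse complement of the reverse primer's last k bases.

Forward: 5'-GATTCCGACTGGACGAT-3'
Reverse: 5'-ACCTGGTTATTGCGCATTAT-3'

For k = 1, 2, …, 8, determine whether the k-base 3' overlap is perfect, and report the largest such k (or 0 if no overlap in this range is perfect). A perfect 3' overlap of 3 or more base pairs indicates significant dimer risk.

Longest perfect overlap: 2 complementary base pairs; below the dimer-risk threshold (threshold 3).

Last 8 bases (5'→3') — forward …TGGACGAT, reverse …CGCATTAT.
Reverse complement of the reverse primer's last 8 bases: ATAATGCG; its first k bases are the reverse complement of the reverse primer's last k bases, so a perfect k-base overlap needs the forward primer's last k bases to equal them.
Comparing (forward last k vs required): k=1: T vs A ✗; k=2: AT vs AT ✓; k=3: GAT vs ATA ✗; k=4: CGAT vs ATAA ✗; k=5: ACGAT vs ATAAT ✗; k=6: GACGAT vs ATAATG ✗; k=7: GGACGAT vs ATAATGC ✗; k=8: TGGACGAT vs ATAATGCG ✗.
Only k = 2 is perfect, so the longest perfect 3' overlap is 2.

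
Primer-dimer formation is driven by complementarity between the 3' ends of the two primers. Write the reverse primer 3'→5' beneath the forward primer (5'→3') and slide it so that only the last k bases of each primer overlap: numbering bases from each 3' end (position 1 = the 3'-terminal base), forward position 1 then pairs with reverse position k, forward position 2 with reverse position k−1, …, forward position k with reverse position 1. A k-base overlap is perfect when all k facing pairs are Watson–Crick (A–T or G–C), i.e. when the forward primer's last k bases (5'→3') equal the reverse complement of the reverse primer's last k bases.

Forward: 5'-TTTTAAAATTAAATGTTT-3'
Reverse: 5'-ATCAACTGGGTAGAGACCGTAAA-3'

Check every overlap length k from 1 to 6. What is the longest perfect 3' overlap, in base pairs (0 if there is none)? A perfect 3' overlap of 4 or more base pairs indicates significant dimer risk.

Longest perfect overlap: 3 complementary base pairs; below the dimer-risk threshold (threshold 4).

Last 6 bases (5'→3') — forward …ATGTTT, reverse …CGTAAA.
Reverse complement of the reverse primer's last 6 bases: TTTACG; its first k bases are the reverse complement of the reverse primer's last k bases, so a perfect k-base overlap needs the forward primer's last k bases to equal them.
Comparing (forward last k vs required): k=1: T vs T ✓; k=2: TT vs TT ✓; k=3: TTT vs TTT ✓; k=4: GTTT vs TTTA ✗; k=5: TGTTT vs TTTAC ✗; k=6: ATGTTT vs TTTACG ✗.
Perfect overlaps at k = 1, 2, 3; the largest is 3.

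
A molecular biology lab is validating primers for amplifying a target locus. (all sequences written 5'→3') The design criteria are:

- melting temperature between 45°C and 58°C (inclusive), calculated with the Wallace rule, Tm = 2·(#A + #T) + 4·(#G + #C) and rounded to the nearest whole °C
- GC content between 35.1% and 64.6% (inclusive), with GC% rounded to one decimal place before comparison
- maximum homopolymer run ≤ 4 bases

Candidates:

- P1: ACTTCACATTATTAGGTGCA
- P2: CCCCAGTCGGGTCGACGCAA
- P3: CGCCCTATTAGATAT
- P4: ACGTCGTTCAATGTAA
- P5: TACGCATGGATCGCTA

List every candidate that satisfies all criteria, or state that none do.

P1 (20 nt, A=6 T=7 G=3 C=4): Tm = 2·13 + 4·7 = 54°C ✓; GC 7/20 = 35.0%, outside 35.1–64.6% ✗; longest run = 2 ✓ — fails.
P2 (20 nt, A=4 T=2 G=6 C=8): Tm = 2·6 + 4·14 = 68°C, outside 45–58°C ✗; GC 14/20 = 70.0%, outside 35.1–64.6% ✗; longest run = 4 ✓ — fails.
P3 (15 nt, A=4 T=5 G=2 C=4): Tm = 2·9 + 4·6 = 42°C, outside 45–58°C ✗; GC 6/15 = 40.0% ✓; longest run = 3 ✓ — fails.
P4 (16 nt, A=5 T=5 G=3 C=3): Tm = 2·10 + 4·6 = 44°C, outside 45–58°C ✗; GC 6/16 = 37.5% ✓; longest run = 2 ✓ — fails.
P5 (16 nt, A=4 T=4 G=4 C=4): Tm = 2·8 + 4·8 = 48°C ✓; GC 8/16 = 50.0% ✓; longest run = 2 ✓ — passes.

P5 only.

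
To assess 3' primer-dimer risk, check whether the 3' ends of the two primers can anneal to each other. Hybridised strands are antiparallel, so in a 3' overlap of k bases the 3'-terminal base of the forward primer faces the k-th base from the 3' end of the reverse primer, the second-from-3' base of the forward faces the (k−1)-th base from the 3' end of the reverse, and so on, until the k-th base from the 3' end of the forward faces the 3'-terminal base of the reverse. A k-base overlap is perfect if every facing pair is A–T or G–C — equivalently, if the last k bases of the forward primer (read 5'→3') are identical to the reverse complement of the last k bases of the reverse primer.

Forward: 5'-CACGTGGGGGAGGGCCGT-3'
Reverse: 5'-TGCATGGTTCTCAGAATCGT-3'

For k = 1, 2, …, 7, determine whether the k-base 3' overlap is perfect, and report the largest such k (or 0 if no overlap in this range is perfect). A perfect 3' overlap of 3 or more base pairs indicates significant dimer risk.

Last 7 bases (5'→3') — forward …GGGCCGT, reverse …GAATCGT.
Reverse complement of the reverse primer's last 7 bases: ACGATTC; its first k bases are the reverse complement of the reverse primer's last k bases, so a perfect k-base overlap needs the forward primer's last k bases to equal them.
Comparing (forward last k vs required): k=1: T vs A ✗; k=2: GT vs AC ✗; k=3: CGT vs ACG ✗; k=4: CCGT vs ACGA ✗; k=5: GCCGT vs ACGAT ✗; k=6: GGCCGT vs ACGATT ✗; k=7: GGGCCGT vs ACGATTC ✗.
No overlap length from 1 to 7 is perfect, so the longest perfect 3' overlap is 0.

Longest perfect overlap: 0 complementary base pairs; below the dimer-risk threshold (threshold 3).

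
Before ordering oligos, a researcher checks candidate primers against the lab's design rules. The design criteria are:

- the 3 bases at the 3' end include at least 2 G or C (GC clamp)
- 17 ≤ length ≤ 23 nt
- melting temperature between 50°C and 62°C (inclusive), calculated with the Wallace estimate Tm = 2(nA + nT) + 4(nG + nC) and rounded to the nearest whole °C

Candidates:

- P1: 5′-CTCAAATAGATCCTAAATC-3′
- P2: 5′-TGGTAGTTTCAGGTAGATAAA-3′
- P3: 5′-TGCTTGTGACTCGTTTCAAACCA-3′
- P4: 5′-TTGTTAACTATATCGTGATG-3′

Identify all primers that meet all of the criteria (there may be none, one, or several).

None of the candidates satisfy all criteria.

P1 (19 nt, A=8 T=5 G=1 C=5): 3' end ATC has 1 G/C, need ≥2 ✗; length 19 ✓; Tm = 2·13 + 4·6 = 50°C ✓ — fails.
P2 (21 nt, A=7 T=7 G=6 C=1): 3' end AAA has 0 G/C, need ≥2 ✗; length 21 ✓; Tm = 2·14 + 4·7 = 56°C ✓ — fails.
P3 (23 nt, A=5 T=8 G=4 C=6): 3' end CCA has 2 G/C ✓; length 23 ✓; Tm = 2·13 + 4·10 = 66°C, outside 50–62°C ✗ — fails.
P4 (20 nt, A=5 T=9 G=4 C=2): 3' end ATG has 1 G/C, need ≥2 ✗; length 20 ✓; Tm = 2·14 + 4·6 = 52°C ✓ — fails.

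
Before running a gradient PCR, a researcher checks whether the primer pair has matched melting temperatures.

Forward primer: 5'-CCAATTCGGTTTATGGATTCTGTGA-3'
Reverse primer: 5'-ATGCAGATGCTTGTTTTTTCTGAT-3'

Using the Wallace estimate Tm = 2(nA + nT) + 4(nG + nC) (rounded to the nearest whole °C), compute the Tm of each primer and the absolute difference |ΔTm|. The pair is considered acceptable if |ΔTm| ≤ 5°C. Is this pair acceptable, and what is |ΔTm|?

Forward: A=5 T=10 G=6 C=4 → Tm = 2·15 + 4·10 = 70°C.
Reverse: A=4 T=12 G=5 C=3 → Tm = 2·16 + 4·8 = 64°C.
|ΔTm| = |70 − 64| = 6°C, > 5°C.

|ΔTm| = 6°C; the pair is not acceptable.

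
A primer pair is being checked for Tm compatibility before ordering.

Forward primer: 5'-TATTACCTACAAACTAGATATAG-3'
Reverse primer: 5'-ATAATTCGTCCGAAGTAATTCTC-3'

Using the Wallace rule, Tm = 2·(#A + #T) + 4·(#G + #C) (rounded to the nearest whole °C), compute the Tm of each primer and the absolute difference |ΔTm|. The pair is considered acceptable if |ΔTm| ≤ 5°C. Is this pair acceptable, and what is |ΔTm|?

Forward: A=10 T=7 G=2 C=4 → Tm = 2·17 + 4·6 = 58°C.
Reverse: A=7 T=8 G=3 C=5 → Tm = 2·15 + 4·8 = 62°C.
|ΔTm| = |58 − 62| = 4°C, ≤ 5°C.

|ΔTm| = 4°C; the pair is acceptable.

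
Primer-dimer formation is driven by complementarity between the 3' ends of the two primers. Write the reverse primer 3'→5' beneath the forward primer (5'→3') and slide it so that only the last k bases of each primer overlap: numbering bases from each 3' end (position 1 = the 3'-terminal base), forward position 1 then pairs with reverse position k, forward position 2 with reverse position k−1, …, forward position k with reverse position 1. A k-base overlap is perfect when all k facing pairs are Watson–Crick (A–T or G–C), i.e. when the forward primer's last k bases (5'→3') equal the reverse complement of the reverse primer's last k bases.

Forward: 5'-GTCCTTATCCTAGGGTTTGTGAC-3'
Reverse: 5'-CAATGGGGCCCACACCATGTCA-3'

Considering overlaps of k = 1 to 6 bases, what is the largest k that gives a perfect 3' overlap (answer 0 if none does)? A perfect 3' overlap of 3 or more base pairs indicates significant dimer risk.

Longest perfect overlap: 4 complementary base pairs; significant dimer risk (threshold 3).

Last 6 bases (5'→3') — forward …TGTGAC, reverse …ATGTCA.
Reverse complement of the reverse primer's last 6 bases: TGACAT; its first k bases are the reverse complement of the reverse primer's last k bases, so a perfect k-base overlap needs the forward primer's last k bases to equal them.
Comparing (forward last k vs required): k=1: C vs T ✗; k=2: AC vs TG ✗; k=3: GAC vs TGA ✗; k=4: TGAC vs TGAC ✓; k=5: GTGAC vs TGACA ✗; k=6: TGTGAC vs TGACAT ✗.
Only k = 4 is perfect, so the longest perfect 3' overlap is 4.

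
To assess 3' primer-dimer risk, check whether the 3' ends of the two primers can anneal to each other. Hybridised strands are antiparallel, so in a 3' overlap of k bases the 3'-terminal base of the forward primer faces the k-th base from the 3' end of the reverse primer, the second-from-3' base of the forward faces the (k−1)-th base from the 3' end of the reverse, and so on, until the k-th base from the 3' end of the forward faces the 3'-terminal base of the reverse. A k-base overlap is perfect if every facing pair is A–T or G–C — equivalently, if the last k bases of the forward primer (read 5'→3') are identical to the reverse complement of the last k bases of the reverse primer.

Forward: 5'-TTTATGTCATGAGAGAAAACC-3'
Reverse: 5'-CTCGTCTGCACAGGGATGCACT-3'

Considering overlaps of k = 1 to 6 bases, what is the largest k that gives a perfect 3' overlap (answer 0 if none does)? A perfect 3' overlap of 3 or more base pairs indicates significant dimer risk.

Last 6 bases (5'→3') — forward …AAAACC, reverse …TGCACT.
Reverse complement of the reverse primer's last 6 bases: AGTGCA; its first k bases are the reverse complement of the reverse primer's last k bases, so a perfect k-base overlap needs the forward primer's last k bases to equal them.
Comparing (forward last k vs required): k=1: C vs A ✗; k=2: CC vs AG ✗; k=3: ACC vs AGT ✗; k=4: AACC vs AGTG ✗; k=5: AAACC vs AGTGC ✗; k=6: AAAACC vs AGTGCA ✗.
No overlap length from 1 to 6 is perfect, so the longest perfect 3' overlap is 0.

Longest perfect overlap: 0 complementary base pairs; below the dimer-risk threshold (threshold 3).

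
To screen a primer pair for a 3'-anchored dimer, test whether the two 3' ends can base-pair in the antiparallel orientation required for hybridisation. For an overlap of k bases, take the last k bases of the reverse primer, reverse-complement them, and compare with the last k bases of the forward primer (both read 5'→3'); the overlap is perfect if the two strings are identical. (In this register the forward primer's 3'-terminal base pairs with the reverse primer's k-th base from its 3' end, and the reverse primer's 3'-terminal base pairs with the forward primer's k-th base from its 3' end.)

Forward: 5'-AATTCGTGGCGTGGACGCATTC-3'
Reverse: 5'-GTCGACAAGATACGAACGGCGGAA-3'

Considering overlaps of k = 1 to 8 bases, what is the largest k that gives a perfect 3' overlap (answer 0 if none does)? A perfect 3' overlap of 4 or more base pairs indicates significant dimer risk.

Last 8 bases (5'→3') — forward …ACGCATTC, reverse …CGGCGGAA.
Reverse complement of the reverse primer's last 8 bases: TTCCGCCG; its first k bases are the reverse complement of the reverse primer's last k bases, so a perfect k-base overlap needs the forward primer's last k bases to equal them.
Comparing (forward last k vs required): k=1: C vs T ✗; k=2: TC vs TT ✗; k=3: TTC vs TTC ✓; k=4: ATTC vs TTCC ✗; k=5: CATTC vs TTCCG ✗; k=6: GCATTC vs TTCCGC ✗; k=7: CGCATTC vs TTCCGCC ✗; k=8: ACGCATTC vs TTCCGCCG ✗.
Only k = 3 is perfect, so the longest perfect 3' overlap is 3.

Longest perfect overlap: 3 complementary base pairs; below the dimer-risk threshold (threshold 4).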